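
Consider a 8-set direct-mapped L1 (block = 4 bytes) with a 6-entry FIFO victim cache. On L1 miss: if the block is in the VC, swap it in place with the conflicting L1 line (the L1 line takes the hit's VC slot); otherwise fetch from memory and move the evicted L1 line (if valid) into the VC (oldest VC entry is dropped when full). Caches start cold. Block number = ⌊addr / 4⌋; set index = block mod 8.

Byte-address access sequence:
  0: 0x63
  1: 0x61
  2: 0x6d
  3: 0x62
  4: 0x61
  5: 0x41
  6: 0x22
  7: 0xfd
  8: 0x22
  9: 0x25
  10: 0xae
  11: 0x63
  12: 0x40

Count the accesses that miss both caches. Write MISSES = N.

#0 0x63→b24/s0 MISS; vc=[]
#1 0x61→b24/s0 L1-HIT; vc=[]
#2 0x6d→b27/s3 MISS; vc=[]
#3 0x62→b24/s0 L1-HIT; vc=[]
#4 0x61→b24/s0 L1-HIT; vc=[]
#5 0x41→b16/s0 MISS; vc=[24]
#6 0x22→b8/s0 MISS; vc=[24,16]
#7 0xfd→b63/s7 MISS; vc=[24,16]
#8 0x22→b8/s0 L1-HIT; vc=[24,16]
#9 0x25→b9/s1 MISS; vc=[24,16]
#10 0xae→b43/s3 MISS; vc=[24,16,27]
#11 0x63→b24/s0 VC-HIT; vc=[8,16,27]
#12 0x40→b16/s0 VC-HIT; vc=[8,24,27]

MISSES = 7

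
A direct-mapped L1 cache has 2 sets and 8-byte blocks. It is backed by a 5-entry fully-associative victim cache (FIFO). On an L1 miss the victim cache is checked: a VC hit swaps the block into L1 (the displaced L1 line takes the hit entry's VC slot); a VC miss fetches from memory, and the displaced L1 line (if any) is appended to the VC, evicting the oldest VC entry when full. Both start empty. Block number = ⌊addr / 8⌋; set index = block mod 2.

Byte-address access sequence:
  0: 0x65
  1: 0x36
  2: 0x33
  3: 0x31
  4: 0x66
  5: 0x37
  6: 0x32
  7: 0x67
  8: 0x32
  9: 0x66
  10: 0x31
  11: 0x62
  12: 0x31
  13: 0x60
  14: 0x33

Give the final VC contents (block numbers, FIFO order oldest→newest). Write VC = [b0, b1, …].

VC = [12]

#0 0x65→b12/s0 MISS; vc=[]
#1 0x36→b6/s0 MISS; vc=[12]
#2 0x33→b6/s0 L1-HIT; vc=[12]
#3 0x31→b6/s0 L1-HIT; vc=[12]
#4 0x66→b12/s0 VC-HIT; vc=[6]
#5 0x37→b6/s0 VC-HIT; vc=[12]
#6 0x32→b6/s0 L1-HIT; vc=[12]
#7 0x67→b12/s0 VC-HIT; vc=[6]
#8 0x32→b6/s0 VC-HIT; vc=[12]
#9 0x66→b12/s0 VC-HIT; vc=[6]
#10 0x31→b6/s0 VC-HIT; vc=[12]
#11 0x62→b12/s0 VC-HIT; vc=[6]
#12 0x31→b6/s0 VC-HIT; vc=[12]
#13 0x60→b12/s0 VC-HIT; vc=[6]
#14 0x33→b6/s0 VC-HIT; vc=[12]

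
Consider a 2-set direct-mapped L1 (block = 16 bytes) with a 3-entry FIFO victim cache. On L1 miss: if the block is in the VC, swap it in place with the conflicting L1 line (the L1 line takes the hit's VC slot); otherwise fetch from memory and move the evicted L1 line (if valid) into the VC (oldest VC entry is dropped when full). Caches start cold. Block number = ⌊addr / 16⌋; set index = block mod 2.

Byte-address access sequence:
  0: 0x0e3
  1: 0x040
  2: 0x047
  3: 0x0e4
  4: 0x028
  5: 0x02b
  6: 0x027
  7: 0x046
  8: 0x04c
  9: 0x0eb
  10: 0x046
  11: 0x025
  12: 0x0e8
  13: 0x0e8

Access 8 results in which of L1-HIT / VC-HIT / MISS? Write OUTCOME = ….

0: 0xe3 (blk 14, set 0) → MISS  vc=[]
1: 0x40 (blk 4, set 0) → MISS  vc=[14]
2: 0x47 (blk 4, set 0) → L1-HIT  vc=[14]
3: 0xe4 (blk 14, set 0) → VC-HIT  vc=[4]
4: 0x28 (blk 2, set 0) → MISS  vc=[4, 14]
5: 0x2b (blk 2, set 0) → L1-HIT  vc=[4, 14]
6: 0x27 (blk 2, set 0) → L1-HIT  vc=[4, 14]
7: 0x46 (blk 4, set 0) → VC-HIT  vc=[2, 14]
8: 0x4c (blk 4, set 0) → L1-HIT  vc=[2, 14]
9: 0xeb (blk 14, set 0) → VC-HIT  vc=[2, 4]
10: 0x46 (blk 4, set 0) → VC-HIT  vc=[2, 14]
11: 0x25 (blk 2, set 0) → VC-HIT  vc=[4, 14]
12: 0xe8 (blk 14, set 0) → VC-HIT  vc=[4, 2]
13: 0xe8 (blk 14, set 0) → L1-HIT  vc=[4, 2]

OUTCOME = L1-HIT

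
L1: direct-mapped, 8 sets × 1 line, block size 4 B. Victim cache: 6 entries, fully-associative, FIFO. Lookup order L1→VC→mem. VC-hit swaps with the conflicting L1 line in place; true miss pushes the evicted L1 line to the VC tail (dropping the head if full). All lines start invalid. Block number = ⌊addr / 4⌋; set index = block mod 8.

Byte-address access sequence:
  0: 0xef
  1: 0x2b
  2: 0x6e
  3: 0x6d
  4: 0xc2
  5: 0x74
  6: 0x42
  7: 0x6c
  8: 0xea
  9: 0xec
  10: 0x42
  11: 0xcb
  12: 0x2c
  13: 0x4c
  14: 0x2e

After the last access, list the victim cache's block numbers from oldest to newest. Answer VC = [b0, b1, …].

  [0] addr=0xef blk=59 s=3: MISS | VC []
  [1] addr=0x2b blk=10 s=2: MISS | VC []
  [2] addr=0x6e blk=27 s=3: MISS | VC [59]
  [3] addr=0x6d blk=27 s=3: L1-HIT | VC [59]
  [4] addr=0xc2 blk=48 s=0: MISS | VC [59]
  [5] addr=0x74 blk=29 s=5: MISS | VC [59]
  [6] addr=0x42 blk=16 s=0: MISS | VC [59, 48]
  [7] addr=0x6c blk=27 s=3: L1-HIT | VC [59, 48]
  [8] addr=0xea blk=58 s=2: MISS | VC [59, 48, 10]
  [9] addr=0xec blk=59 s=3: VC-HIT | VC [27, 48, 10]
  [10] addr=0x42 blk=16 s=0: L1-HIT | VC [27, 48, 10]
  [11] addr=0xcb blk=50 s=2: MISS | VC [27, 48, 10, 58]
  [12] addr=0x2c blk=11 s=3: MISS | VC [27, 48, 10, 58, 59]
  [13] addr=0x4c blk=19 s=3: MISS | VC [27, 48, 10, 58, 59, 11]
  [14] addr=0x2e blk=11 s=3: VC-HIT | VC [27, 48, 10, 58, 59, 19]

VC = [27, 48, 10, 58, 59, 19]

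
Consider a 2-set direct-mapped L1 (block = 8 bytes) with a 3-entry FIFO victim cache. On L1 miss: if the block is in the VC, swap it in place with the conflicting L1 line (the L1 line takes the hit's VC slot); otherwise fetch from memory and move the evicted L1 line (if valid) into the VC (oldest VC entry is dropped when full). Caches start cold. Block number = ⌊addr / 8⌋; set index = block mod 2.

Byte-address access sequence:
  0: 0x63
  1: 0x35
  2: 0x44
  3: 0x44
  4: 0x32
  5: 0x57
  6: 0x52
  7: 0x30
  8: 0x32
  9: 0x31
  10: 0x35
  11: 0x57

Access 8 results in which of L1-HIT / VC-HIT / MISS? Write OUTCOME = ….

OUTCOME = L1-HIT

0: 0x63 (blk 12, set 0) → MISS  vc=[]
1: 0x35 (blk 6, set 0) → MISS  vc=[12]
2: 0x44 (blk 8, set 0) → MISS  vc=[12, 6]
3: 0x44 (blk 8, set 0) → L1-HIT  vc=[12, 6]
4: 0x32 (blk 6, set 0) → VC-HIT  vc=[12, 8]
5: 0x57 (blk 10, set 0) → MISS  vc=[12, 8, 6]
6: 0x52 (blk 10, set 0) → L1-HIT  vc=[12, 8, 6]
7: 0x30 (blk 6, set 0) → VC-HIT  vc=[12, 8, 10]
8: 0x32 (blk 6, set 0) → L1-HIT  vc=[12, 8, 10]
9: 0x31 (blk 6, set 0) → L1-HIT  vc=[12, 8, 10]
10: 0x35 (blk 6, set 0) → L1-HIT  vc=[12, 8, 10]
11: 0x57 (blk 10, set 0) → VC-HIT  vc=[12, 8, 6]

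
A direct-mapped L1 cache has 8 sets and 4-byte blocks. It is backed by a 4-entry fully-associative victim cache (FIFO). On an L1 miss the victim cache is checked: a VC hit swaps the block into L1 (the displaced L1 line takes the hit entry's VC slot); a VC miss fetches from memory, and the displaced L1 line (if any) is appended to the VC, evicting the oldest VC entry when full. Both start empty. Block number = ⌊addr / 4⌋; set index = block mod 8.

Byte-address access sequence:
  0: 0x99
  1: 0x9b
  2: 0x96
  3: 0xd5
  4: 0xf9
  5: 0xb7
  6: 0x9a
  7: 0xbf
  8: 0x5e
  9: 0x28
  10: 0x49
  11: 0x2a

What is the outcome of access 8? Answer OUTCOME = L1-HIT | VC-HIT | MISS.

OUTCOME = MISS

  [0] addr=0x99 blk=38 s=6: MISS | VC []
  [1] addr=0x9b blk=38 s=6: L1-HIT | VC []
  [2] addr=0x96 blk=37 s=5: MISS | VC []
  [3] addr=0xd5 blk=53 s=5: MISS | VC [37]
  [4] addr=0xf9 blk=62 s=6: MISS | VC [37, 38]
  [5] addr=0xb7 blk=45 s=5: MISS | VC [37, 38, 53]
  [6] addr=0x9a blk=38 s=6: VC-HIT | VC [37, 62, 53]
  [7] addr=0xbf blk=47 s=7: MISS | VC [37, 62, 53]
  [8] addr=0x5e blk=23 s=7: MISS | VC [37, 62, 53, 47]
  [9] addr=0x28 blk=10 s=2: MISS | VC [37, 62, 53, 47]
  [10] addr=0x49 blk=18 s=2: MISS | VC [62, 53, 47, 10]
  [11] addr=0x2a blk=10 s=2: VC-HIT | VC [62, 53, 47, 18]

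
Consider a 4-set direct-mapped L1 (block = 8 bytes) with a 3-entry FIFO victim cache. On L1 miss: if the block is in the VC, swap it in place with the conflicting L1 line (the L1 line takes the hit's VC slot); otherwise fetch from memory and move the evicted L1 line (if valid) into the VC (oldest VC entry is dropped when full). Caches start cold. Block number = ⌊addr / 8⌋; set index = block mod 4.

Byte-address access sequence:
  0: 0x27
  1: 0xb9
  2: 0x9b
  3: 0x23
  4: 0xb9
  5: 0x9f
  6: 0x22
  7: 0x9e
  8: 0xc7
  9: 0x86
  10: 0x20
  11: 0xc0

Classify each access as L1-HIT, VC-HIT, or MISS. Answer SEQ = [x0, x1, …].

SEQ = [MISS, MISS, MISS, L1-HIT, VC-HIT, VC-HIT, L1-HIT, L1-HIT, MISS, MISS, VC-HIT, VC-HIT]

  [0] addr=0x27 blk=4 s=0: MISS | VC []
  [1] addr=0xb9 blk=23 s=3: MISS | VC []
  [2] addr=0x9b blk=19 s=3: MISS | VC [23]
  [3] addr=0x23 blk=4 s=0: L1-HIT | VC [23]
  [4] addr=0xb9 blk=23 s=3: VC-HIT | VC [19]
  [5] addr=0x9f blk=19 s=3: VC-HIT | VC [23]
  [6] addr=0x22 blk=4 s=0: L1-HIT | VC [23]
  [7] addr=0x9e blk=19 s=3: L1-HIT | VC [23]
  [8] addr=0xc7 blk=24 s=0: MISS | VC [23, 4]
  [9] addr=0x86 blk=16 s=0: MISS | VC [23, 4, 24]
  [10] addr=0x20 blk=4 s=0: VC-HIT | VC [23, 16, 24]
  [11] addr=0xc0 blk=24 s=0: VC-HIT | VC [23, 16, 4]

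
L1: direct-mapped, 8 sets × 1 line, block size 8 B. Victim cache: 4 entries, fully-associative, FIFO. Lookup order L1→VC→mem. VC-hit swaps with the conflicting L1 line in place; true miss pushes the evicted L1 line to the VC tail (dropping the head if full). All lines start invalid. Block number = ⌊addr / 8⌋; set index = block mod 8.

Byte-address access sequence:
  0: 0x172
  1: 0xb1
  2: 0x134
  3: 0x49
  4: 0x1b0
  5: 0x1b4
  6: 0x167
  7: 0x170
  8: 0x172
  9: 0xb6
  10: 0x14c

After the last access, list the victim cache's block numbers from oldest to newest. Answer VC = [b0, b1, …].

  [0] addr=0x172 blk=46 s=6: MISS | VC []
  [1] addr=0xb1 blk=22 s=6: MISS | VC [46]
  [2] addr=0x134 blk=38 s=6: MISS | VC [46, 22]
  [3] addr=0x49 blk=9 s=1: MISS | VC [46, 22]
  [4] addr=0x1b0 blk=54 s=6: MISS | VC [46, 22, 38]
  [5] addr=0x1b4 blk=54 s=6: L1-HIT | VC [46, 22, 38]
  [6] addr=0x167 blk=44 s=4: MISS | VC [46, 22, 38]
  [7] addr=0x170 blk=46 s=6: VC-HIT | VC [54, 22, 38]
  [8] addr=0x172 blk=46 s=6: L1-HIT | VC [54, 22, 38]
  [9] addr=0xb6 blk=22 s=6: VC-HIT | VC [54, 46, 38]
  [10] addr=0x14c blk=41 s=1: MISS | VC [54, 46, 38, 9]

VC = [54, 46, 38, 9]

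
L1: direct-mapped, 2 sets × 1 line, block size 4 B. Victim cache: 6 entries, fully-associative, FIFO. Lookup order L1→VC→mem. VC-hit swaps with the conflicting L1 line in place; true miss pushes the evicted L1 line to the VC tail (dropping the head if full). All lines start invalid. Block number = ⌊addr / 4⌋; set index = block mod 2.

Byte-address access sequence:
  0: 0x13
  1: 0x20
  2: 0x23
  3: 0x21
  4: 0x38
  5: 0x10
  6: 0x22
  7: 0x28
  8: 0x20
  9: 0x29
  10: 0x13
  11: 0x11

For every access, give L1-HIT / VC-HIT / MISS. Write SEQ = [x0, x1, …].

0: 0x13 (blk 4, set 0) → MISS  vc=[]
1: 0x20 (blk 8, set 0) → MISS  vc=[4]
2: 0x23 (blk 8, set 0) → L1-HIT  vc=[4]
3: 0x21 (blk 8, set 0) → L1-HIT  vc=[4]
4: 0x38 (blk 14, set 0) → MISS  vc=[4, 8]
5: 0x10 (blk 4, set 0) → VC-HIT  vc=[14, 8]
6: 0x22 (blk 8, set 0) → VC-HIT  vc=[14, 4]
7: 0x28 (blk 10, set 0) → MISS  vc=[14, 4, 8]
8: 0x20 (blk 8, set 0) → VC-HIT  vc=[14, 4, 10]
9: 0x29 (blk 10, set 0) → VC-HIT  vc=[14, 4, 8]
10: 0x13 (blk 4, set 0) → VC-HIT  vc=[14, 10, 8]
11: 0x11 (blk 4, set 0) → L1-HIT  vc=[14, 10, 8]

SEQ = [MISS, MISS, L1-HIT, L1-HIT, MISS, VC-HIT, VC-HIT, MISS, VC-HIT, VC-HIT, VC-HIT, L1-HIT]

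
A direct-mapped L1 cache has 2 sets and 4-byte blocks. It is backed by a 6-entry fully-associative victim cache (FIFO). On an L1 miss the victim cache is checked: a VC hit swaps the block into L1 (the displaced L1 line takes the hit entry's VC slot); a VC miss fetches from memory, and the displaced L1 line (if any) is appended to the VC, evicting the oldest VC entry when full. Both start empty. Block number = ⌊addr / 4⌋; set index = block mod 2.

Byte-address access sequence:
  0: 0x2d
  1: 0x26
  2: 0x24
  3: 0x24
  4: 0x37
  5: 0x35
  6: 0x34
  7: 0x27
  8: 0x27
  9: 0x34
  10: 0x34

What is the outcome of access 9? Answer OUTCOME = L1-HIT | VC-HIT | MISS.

OUTCOME = VC-HIT

#0 0x2d→b11/s1 MISS; vc=[]
#1 0x26→b9/s1 MISS; vc=[11]
#2 0x24→b9/s1 L1-HIT; vc=[11]
#3 0x24→b9/s1 L1-HIT; vc=[11]
#4 0x37→b13/s1 MISS; vc=[11,9]
#5 0x35→b13/s1 L1-HIT; vc=[11,9]
#6 0x34→b13/s1 L1-HIT; vc=[11,9]
#7 0x27→b9/s1 VC-HIT; vc=[11,13]
#8 0x27→b9/s1 L1-HIT; vc=[11,13]
#9 0x34→b13/s1 VC-HIT; vc=[11,9]
#10 0x34→b13/s1 L1-HIT; vc=[11,9]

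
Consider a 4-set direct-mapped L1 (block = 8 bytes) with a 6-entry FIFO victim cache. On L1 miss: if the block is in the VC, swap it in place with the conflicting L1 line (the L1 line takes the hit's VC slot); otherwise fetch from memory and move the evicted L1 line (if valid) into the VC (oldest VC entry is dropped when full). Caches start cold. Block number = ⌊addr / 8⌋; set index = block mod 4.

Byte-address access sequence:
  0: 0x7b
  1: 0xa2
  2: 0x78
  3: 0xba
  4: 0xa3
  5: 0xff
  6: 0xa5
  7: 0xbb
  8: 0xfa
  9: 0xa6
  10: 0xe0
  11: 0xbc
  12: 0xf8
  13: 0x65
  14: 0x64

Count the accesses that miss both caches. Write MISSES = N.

0: 0x7b (blk 15, set 3) → MISS  vc=[]
1: 0xa2 (blk 20, set 0) → MISS  vc=[]
2: 0x78 (blk 15, set 3) → L1-HIT  vc=[]
3: 0xba (blk 23, set 3) → MISS  vc=[15]
4: 0xa3 (blk 20, set 0) → L1-HIT  vc=[15]
5: 0xff (blk 31, set 3) → MISS  vc=[15, 23]
6: 0xa5 (blk 20, set 0) → L1-HIT  vc=[15, 23]
7: 0xbb (blk 23, set 3) → VC-HIT  vc=[15, 31]
8: 0xfa (blk 31, set 3) → VC-HIT  vc=[15, 23]
9: 0xa6 (blk 20, set 0) → L1-HIT  vc=[15, 23]
10: 0xe0 (blk 28, set 0) → MISS  vc=[15, 23, 20]
11: 0xbc (blk 23, set 3) → VC-HIT  vc=[15, 31, 20]
12: 0xf8 (blk 31, set 3) → VC-HIT  vc=[15, 23, 20]
13: 0x65 (blk 12, set 0) → MISS  vc=[15, 23, 20, 28]
14: 0x64 (blk 12, set 0) → L1-HIT  vc=[15, 23, 20, 28]

MISSES = 6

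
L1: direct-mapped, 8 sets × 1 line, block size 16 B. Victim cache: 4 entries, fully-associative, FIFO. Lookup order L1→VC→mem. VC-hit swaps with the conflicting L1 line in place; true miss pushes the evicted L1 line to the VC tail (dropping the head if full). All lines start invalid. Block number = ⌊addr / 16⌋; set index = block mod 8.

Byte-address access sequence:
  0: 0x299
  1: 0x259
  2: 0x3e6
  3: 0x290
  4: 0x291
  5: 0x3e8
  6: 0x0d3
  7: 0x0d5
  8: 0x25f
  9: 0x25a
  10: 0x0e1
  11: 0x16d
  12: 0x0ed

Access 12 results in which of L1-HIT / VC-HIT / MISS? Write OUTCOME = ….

  [0] addr=0x299 blk=41 s=1: MISS | VC []
  [1] addr=0x259 blk=37 s=5: MISS | VC []
  [2] addr=0x3e6 blk=62 s=6: MISS | VC []
  [3] addr=0x290 blk=41 s=1: L1-HIT | VC []
  [4] addr=0x291 blk=41 s=1: L1-HIT | VC []
  [5] addr=0x3e8 blk=62 s=6: L1-HIT | VC []
  [6] addr=0xd3 blk=13 s=5: MISS | VC [37]
  [7] addr=0xd5 blk=13 s=5: L1-HIT | VC [37]
  [8] addr=0x25f blk=37 s=5: VC-HIT | VC [13]
  [9] addr=0x25a blk=37 s=5: L1-HIT | VC [13]
  [10] addr=0xe1 blk=14 s=6: MISS | VC [13, 62]
  [11] addr=0x16d blk=22 s=6: MISS | VC [13, 62, 14]
  [12] addr=0xed blk=14 s=6: VC-HIT | VC [13, 62, 22]

OUTCOME = VC-HIT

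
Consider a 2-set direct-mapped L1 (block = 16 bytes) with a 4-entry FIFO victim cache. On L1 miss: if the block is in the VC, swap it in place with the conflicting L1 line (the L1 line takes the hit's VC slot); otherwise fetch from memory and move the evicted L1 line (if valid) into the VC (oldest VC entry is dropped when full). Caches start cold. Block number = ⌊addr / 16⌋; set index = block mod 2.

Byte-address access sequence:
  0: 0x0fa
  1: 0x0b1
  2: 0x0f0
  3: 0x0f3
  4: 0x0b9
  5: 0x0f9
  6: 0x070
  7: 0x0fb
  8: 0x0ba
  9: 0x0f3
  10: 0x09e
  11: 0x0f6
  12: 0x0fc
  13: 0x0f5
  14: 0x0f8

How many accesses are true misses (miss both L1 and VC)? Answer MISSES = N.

MISSES = 4

#0 0xfa→b15/s1 MISS; vc=[]
#1 0xb1→b11/s1 MISS; vc=[15]
#2 0xf0→b15/s1 VC-HIT; vc=[11]
#3 0xf3→b15/s1 L1-HIT; vc=[11]
#4 0xb9→b11/s1 VC-HIT; vc=[15]
#5 0xf9→b15/s1 VC-HIT; vc=[11]
#6 0x70→b7/s1 MISS; vc=[11,15]
#7 0xfb→b15/s1 VC-HIT; vc=[11,7]
#8 0xba→b11/s1 VC-HIT; vc=[15,7]
#9 0xf3→b15/s1 VC-HIT; vc=[11,7]
#10 0x9e→b9/s1 MISS; vc=[11,7,15]
#11 0xf6→b15/s1 VC-HIT; vc=[11,7,9]
#12 0xfc→b15/s1 L1-HIT; vc=[11,7,9]
#13 0xf5→b15/s1 L1-HIT; vc=[11,7,9]
#14 0xf8→b15/s1 L1-HIT; vc=[11,7,9]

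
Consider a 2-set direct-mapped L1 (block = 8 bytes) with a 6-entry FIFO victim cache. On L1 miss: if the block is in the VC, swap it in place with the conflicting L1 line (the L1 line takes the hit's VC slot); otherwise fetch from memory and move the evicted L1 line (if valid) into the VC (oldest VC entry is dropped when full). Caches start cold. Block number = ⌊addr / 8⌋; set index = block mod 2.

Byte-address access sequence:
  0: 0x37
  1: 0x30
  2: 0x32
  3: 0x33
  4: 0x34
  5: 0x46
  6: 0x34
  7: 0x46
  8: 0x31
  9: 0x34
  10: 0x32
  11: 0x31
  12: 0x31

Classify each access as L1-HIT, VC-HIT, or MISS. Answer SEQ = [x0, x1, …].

0: 0x37 (blk 6, set 0) → MISS  vc=[]
1: 0x30 (blk 6, set 0) → L1-HIT  vc=[]
2: 0x32 (blk 6, set 0) → L1-HIT  vc=[]
3: 0x33 (blk 6, set 0) → L1-HIT  vc=[]
4: 0x34 (blk 6, set 0) → L1-HIT  vc=[]
5: 0x46 (blk 8, set 0) → MISS  vc=[6]
6: 0x34 (blk 6, set 0) → VC-HIT  vc=[8]
7: 0x46 (blk 8, set 0) → VC-HIT  vc=[6]
8: 0x31 (blk 6, set 0) → VC-HIT  vc=[8]
9: 0x34 (blk 6, set 0) → L1-HIT  vc=[8]
10: 0x32 (blk 6, set 0) → L1-HIT  vc=[8]
11: 0x31 (blk 6, set 0) → L1-HIT  vc=[8]
12: 0x31 (blk 6, set 0) → L1-HIT  vc=[8]

SEQ = [MISS, L1-HIT, L1-HIT, L1-HIT, L1-HIT, MISS, VC-HIT, VC-HIT, VC-HIT, L1-HIT, L1-HIT, L1-HIT, L1-HIT]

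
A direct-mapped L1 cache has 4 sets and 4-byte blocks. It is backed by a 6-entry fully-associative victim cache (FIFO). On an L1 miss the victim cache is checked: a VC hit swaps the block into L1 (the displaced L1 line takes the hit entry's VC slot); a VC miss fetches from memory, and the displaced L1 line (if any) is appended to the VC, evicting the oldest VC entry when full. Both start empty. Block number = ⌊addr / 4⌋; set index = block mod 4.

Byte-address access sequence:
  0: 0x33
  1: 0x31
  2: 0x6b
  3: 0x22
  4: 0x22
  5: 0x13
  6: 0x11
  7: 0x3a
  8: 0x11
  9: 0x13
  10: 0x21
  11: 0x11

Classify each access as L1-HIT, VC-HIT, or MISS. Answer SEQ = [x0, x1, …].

#0 0x33→b12/s0 MISS; vc=[]
#1 0x31→b12/s0 L1-HIT; vc=[]
#2 0x6b→b26/s2 MISS; vc=[]
#3 0x22→b8/s0 MISS; vc=[12]
#4 0x22→b8/s0 L1-HIT; vc=[12]
#5 0x13→b4/s0 MISS; vc=[12,8]
#6 0x11→b4/s0 L1-HIT; vc=[12,8]
#7 0x3a→b14/s2 MISS; vc=[12,8,26]
#8 0x11→b4/s0 L1-HIT; vc=[12,8,26]
#9 0x13→b4/s0 L1-HIT; vc=[12,8,26]
#10 0x21→b8/s0 VC-HIT; vc=[12,4,26]
#11 0x11→b4/s0 VC-HIT; vc=[12,8,26]

SEQ = [MISS, L1-HIT, MISS, MISS, L1-HIT, MISS, L1-HIT, MISS, L1-HIT, L1-HIT, VC-HIT, VC-HIT]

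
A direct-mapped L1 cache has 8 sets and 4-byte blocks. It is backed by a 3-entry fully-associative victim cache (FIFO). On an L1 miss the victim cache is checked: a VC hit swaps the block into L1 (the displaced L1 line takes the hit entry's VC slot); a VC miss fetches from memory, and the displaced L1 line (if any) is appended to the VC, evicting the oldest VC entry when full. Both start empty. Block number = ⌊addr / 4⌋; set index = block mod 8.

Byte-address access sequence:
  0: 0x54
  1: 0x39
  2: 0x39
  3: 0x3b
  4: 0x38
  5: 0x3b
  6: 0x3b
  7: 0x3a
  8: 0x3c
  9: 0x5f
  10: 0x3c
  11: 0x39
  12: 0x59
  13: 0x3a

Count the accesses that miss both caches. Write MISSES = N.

0: 0x54 (blk 21, set 5) → MISS  vc=[]
1: 0x39 (blk 14, set 6) → MISS  vc=[]
2: 0x39 (blk 14, set 6) → L1-HIT  vc=[]
3: 0x3b (blk 14, set 6) → L1-HIT  vc=[]
4: 0x38 (blk 14, set 6) → L1-HIT  vc=[]
5: 0x3b (blk 14, set 6) → L1-HIT  vc=[]
6: 0x3b (blk 14, set 6) → L1-HIT  vc=[]
7: 0x3a (blk 14, set 6) → L1-HIT  vc=[]
8: 0x3c (blk 15, set 7) → MISS  vc=[]
9: 0x5f (blk 23, set 7) → MISS  vc=[15]
10: 0x3c (blk 15, set 7) → VC-HIT  vc=[23]
11: 0x39 (blk 14, set 6) → L1-HIT  vc=[23]
12: 0x59 (blk 22, set 6) → MISS  vc=[23, 14]
13: 0x3a (blk 14, set 6) → VC-HIT  vc=[23, 22]

MISSES = 5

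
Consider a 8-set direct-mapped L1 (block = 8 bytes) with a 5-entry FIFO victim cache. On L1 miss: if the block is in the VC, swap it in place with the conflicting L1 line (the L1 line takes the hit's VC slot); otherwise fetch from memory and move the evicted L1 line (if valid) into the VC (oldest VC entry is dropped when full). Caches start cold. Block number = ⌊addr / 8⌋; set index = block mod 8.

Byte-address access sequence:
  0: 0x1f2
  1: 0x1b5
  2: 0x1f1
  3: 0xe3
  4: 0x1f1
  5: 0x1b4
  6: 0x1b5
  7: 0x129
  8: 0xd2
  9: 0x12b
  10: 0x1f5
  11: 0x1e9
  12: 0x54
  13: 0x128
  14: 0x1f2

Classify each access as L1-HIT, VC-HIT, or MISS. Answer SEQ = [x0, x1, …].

  [0] addr=0x1f2 blk=62 s=6: MISS | VC []
  [1] addr=0x1b5 blk=54 s=6: MISS | VC [62]
  [2] addr=0x1f1 blk=62 s=6: VC-HIT | VC [54]
  [3] addr=0xe3 blk=28 s=4: MISS | VC [54]
  [4] addr=0x1f1 blk=62 s=6: L1-HIT | VC [54]
  [5] addr=0x1b4 blk=54 s=6: VC-HIT | VC [62]
  [6] addr=0x1b5 blk=54 s=6: L1-HIT | VC [62]
  [7] addr=0x129 blk=37 s=5: MISS | VC [62]
  [8] addr=0xd2 blk=26 s=2: MISS | VC [62]
  [9] addr=0x12b blk=37 s=5: L1-HIT | VC [62]
  [10] addr=0x1f5 blk=62 s=6: VC-HIT | VC [54]
  [11] addr=0x1e9 blk=61 s=5: MISS | VC [54, 37]
  [12] addr=0x54 blk=10 s=2: MISS | VC [54, 37, 26]
  [13] addr=0x128 blk=37 s=5: VC-HIT | VC [54, 61, 26]
  [14] addr=0x1f2 blk=62 s=6: L1-HIT | VC [54, 61, 26]

SEQ = [MISS, MISS, VC-HIT, MISS, L1-HIT, VC-HIT, L1-HIT, MISS, MISS, L1-HIT, VC-HIT, MISS, MISS, VC-HIT, L1-HIT]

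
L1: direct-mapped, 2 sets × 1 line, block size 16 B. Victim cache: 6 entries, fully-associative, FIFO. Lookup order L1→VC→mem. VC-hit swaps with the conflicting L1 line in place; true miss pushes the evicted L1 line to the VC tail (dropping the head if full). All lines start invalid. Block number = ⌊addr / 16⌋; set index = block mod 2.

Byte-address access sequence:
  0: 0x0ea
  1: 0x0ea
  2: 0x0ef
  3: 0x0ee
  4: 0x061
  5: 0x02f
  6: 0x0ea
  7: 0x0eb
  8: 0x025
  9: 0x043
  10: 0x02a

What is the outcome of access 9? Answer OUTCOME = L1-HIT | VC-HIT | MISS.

OUTCOME = MISS

0: 0xea (blk 14, set 0) → MISS  vc=[]
1: 0xea (blk 14, set 0) → L1-HIT  vc=[]
2: 0xef (blk 14, set 0) → L1-HIT  vc=[]
3: 0xee (blk 14, set 0) → L1-HIT  vc=[]
4: 0x61 (blk 6, set 0) → MISS  vc=[14]
5: 0x2f (blk 2, set 0) → MISS  vc=[14, 6]
6: 0xea (blk 14, set 0) → VC-HIT  vc=[2, 6]
7: 0xeb (blk 14, set 0) → L1-HIT  vc=[2, 6]
8: 0x25 (blk 2, set 0) → VC-HIT  vc=[14, 6]
9: 0x43 (blk 4, set 0) → MISS  vc=[14, 6, 2]
10: 0x2a (blk 2, set 0) → VC-HIT  vc=[14, 6, 4]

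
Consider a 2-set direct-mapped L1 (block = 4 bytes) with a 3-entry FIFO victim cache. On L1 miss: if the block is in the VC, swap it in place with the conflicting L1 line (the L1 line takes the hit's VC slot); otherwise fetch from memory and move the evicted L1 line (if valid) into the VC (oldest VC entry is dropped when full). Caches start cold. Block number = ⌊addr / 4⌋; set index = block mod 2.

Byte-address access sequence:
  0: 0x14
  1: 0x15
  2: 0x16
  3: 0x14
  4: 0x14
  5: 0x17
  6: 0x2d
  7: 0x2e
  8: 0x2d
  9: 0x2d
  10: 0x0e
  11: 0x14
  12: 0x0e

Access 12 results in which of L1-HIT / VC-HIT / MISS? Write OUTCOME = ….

#0 0x14→b5/s1 MISS; vc=[]
#1 0x15→b5/s1 L1-HIT; vc=[]
#2 0x16→b5/s1 L1-HIT; vc=[]
#3 0x14→b5/s1 L1-HIT; vc=[]
#4 0x14→b5/s1 L1-HIT; vc=[]
#5 0x17→b5/s1 L1-HIT; vc=[]
#6 0x2d→b11/s1 MISS; vc=[5]
#7 0x2e→b11/s1 L1-HIT; vc=[5]
#8 0x2d→b11/s1 L1-HIT; vc=[5]
#9 0x2d→b11/s1 L1-HIT; vc=[5]
#10 0xe→b3/s1 MISS; vc=[5,11]
#11 0x14→b5/s1 VC-HIT; vc=[3,11]
#12 0xe→b3/s1 VC-HIT; vc=[5,11]

OUTCOME = VC-HIT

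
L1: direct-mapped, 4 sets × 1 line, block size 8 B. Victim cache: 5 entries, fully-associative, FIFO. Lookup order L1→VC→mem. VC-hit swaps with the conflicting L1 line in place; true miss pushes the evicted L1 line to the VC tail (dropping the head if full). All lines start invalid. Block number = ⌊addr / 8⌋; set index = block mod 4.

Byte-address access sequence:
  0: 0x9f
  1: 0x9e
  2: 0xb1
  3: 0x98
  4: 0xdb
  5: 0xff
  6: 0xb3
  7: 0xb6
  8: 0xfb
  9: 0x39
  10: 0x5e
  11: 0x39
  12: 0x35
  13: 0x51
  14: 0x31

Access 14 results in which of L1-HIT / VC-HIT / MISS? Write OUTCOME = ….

OUTCOME = VC-HIT

  [0] addr=0x9f blk=19 s=3: MISS | VC []
  [1] addr=0x9e blk=19 s=3: L1-HIT | VC []
  [2] addr=0xb1 blk=22 s=2: MISS | VC []
  [3] addr=0x98 blk=19 s=3: L1-HIT | VC []
  [4] addr=0xdb blk=27 s=3: MISS | VC [19]
  [5] addr=0xff blk=31 s=3: MISS | VC [19, 27]
  [6] addr=0xb3 blk=22 s=2: L1-HIT | VC [19, 27]
  [7] addr=0xb6 blk=22 s=2: L1-HIT | VC [19, 27]
  [8] addr=0xfb blk=31 s=3: L1-HIT | VC [19, 27]
  [9] addr=0x39 blk=7 s=3: MISS | VC [19, 27, 31]
  [10] addr=0x5e blk=11 s=3: MISS | VC [19, 27, 31, 7]
  [11] addr=0x39 blk=7 s=3: VC-HIT | VC [19, 27, 31, 11]
  [12] addr=0x35 blk=6 s=2: MISS | VC [19, 27, 31, 11, 22]
  [13] addr=0x51 blk=10 s=2: MISS | VC [27, 31, 11, 22, 6]
  [14] addr=0x31 blk=6 s=2: VC-HIT | VC [27, 31, 11, 22, 10]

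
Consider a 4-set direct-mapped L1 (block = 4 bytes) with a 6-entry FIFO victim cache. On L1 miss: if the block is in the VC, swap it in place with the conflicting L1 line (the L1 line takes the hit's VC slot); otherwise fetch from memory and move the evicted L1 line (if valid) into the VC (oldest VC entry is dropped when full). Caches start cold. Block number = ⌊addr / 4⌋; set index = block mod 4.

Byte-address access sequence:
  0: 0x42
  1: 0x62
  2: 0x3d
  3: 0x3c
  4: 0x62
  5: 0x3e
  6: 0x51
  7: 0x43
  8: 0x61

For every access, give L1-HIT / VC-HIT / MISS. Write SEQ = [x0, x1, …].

SEQ = [MISS, MISS, MISS, L1-HIT, L1-HIT, L1-HIT, MISS, VC-HIT, VC-HIT]

0: 0x42 (blk 16, set 0) → MISS  vc=[]
1: 0x62 (blk 24, set 0) → MISS  vc=[16]
2: 0x3d (blk 15, set 3) → MISS  vc=[16]
3: 0x3c (blk 15, set 3) → L1-HIT  vc=[16]
4: 0x62 (blk 24, set 0) → L1-HIT  vc=[16]
5: 0x3e (blk 15, set 3) → L1-HIT  vc=[16]
6: 0x51 (blk 20, set 0) → MISS  vc=[16, 24]
7: 0x43 (blk 16, set 0) → VC-HIT  vc=[20, 24]
8: 0x61 (blk 24, set 0) → VC-HIT  vc=[20, 16]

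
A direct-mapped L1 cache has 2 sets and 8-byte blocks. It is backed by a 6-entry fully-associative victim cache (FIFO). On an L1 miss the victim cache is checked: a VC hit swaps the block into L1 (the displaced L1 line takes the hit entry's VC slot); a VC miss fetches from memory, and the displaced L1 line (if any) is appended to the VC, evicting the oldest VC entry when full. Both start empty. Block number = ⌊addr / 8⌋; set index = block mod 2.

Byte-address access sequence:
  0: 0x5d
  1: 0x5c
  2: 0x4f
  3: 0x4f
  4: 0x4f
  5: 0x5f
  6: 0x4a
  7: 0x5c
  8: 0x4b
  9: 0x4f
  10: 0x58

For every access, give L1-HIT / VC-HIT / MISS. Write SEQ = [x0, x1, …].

  [0] addr=0x5d blk=11 s=1: MISS | VC []
  [1] addr=0x5c blk=11 s=1: L1-HIT | VC []
  [2] addr=0x4f blk=9 s=1: MISS | VC [11]
  [3] addr=0x4f blk=9 s=1: L1-HIT | VC [11]
  [4] addr=0x4f blk=9 s=1: L1-HIT | VC [11]
  [5] addr=0x5f blk=11 s=1: VC-HIT | VC [9]
  [6] addr=0x4a blk=9 s=1: VC-HIT | VC [11]
  [7] addr=0x5c blk=11 s=1: VC-HIT | VC [9]
  [8] addr=0x4b blk=9 s=1: VC-HIT | VC [11]
  [9] addr=0x4f blk=9 s=1: L1-HIT | VC [11]
  [10] addr=0x58 blk=11 s=1: VC-HIT | VC [9]

SEQ = [MISS, L1-HIT, MISS, L1-HIT, L1-HIT, VC-HIT, VC-HIT, VC-HIT, VC-HIT, L1-HIT, VC-HIT]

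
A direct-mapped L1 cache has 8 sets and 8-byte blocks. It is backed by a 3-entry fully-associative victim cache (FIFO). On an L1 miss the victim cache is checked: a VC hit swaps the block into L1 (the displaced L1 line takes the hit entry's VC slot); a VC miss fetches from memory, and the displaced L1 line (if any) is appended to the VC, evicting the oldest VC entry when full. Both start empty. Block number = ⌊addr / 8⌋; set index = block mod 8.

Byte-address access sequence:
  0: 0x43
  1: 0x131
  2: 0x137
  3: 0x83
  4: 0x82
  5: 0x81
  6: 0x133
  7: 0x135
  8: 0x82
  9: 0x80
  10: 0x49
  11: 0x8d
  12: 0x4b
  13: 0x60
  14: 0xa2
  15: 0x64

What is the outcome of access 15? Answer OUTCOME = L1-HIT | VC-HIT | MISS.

OUTCOME = VC-HIT

  [0] addr=0x43 blk=8 s=0: MISS | VC []
  [1] addr=0x131 blk=38 s=6: MISS | VC []
  [2] addr=0x137 blk=38 s=6: L1-HIT | VC []
  [3] addr=0x83 blk=16 s=0: MISS | VC [8]
  [4] addr=0x82 blk=16 s=0: L1-HIT | VC [8]
  [5] addr=0x81 blk=16 s=0: L1-HIT | VC [8]
  [6] addr=0x133 blk=38 s=6: L1-HIT | VC [8]
  [7] addr=0x135 blk=38 s=6: L1-HIT | VC [8]
  [8] addr=0x82 blk=16 s=0: L1-HIT | VC [8]
  [9] addr=0x80 blk=16 s=0: L1-HIT | VC [8]
  [10] addr=0x49 blk=9 s=1: MISS | VC [8]
  [11] addr=0x8d blk=17 s=1: MISS | VC [8, 9]
  [12] addr=0x4b blk=9 s=1: VC-HIT | VC [8, 17]
  [13] addr=0x60 blk=12 s=4: MISS | VC [8, 17]
  [14] addr=0xa2 blk=20 s=4: MISS | VC [8, 17, 12]
  [15] addr=0x64 blk=12 s=4: VC-HIT | VC [8, 17, 20]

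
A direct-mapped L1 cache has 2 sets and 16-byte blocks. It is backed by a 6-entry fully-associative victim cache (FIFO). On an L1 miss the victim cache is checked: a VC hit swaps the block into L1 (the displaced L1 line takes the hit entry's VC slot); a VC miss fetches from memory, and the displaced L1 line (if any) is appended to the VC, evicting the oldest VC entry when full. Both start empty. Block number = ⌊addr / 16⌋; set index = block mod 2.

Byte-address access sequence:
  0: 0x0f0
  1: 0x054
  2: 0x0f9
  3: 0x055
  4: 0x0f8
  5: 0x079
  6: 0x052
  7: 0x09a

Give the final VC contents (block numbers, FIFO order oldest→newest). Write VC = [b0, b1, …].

VC = [7, 15, 5]

#0 0xf0→b15/s1 MISS; vc=[]
#1 0x54→b5/s1 MISS; vc=[15]
#2 0xf9→b15/s1 VC-HIT; vc=[5]
#3 0x55→b5/s1 VC-HIT; vc=[15]
#4 0xf8→b15/s1 VC-HIT; vc=[5]
#5 0x79→b7/s1 MISS; vc=[5,15]
#6 0x52→b5/s1 VC-HIT; vc=[7,15]
#7 0x9a→b9/s1 MISS; vc=[7,15,5]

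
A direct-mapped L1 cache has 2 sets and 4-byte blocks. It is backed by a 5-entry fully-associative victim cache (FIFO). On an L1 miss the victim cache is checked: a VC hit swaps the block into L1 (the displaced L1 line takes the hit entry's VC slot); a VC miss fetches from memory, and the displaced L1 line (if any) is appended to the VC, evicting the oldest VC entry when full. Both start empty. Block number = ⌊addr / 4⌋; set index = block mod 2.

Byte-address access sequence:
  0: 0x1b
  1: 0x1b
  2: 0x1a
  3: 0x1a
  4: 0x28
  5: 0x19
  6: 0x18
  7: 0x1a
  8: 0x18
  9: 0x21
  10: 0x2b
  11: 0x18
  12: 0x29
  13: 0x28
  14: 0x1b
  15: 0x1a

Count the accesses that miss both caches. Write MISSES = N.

  [0] addr=0x1b blk=6 s=0: MISS | VC []
  [1] addr=0x1b blk=6 s=0: L1-HIT | VC []
  [2] addr=0x1a blk=6 s=0: L1-HIT | VC []
  [3] addr=0x1a blk=6 s=0: L1-HIT | VC []
  [4] addr=0x28 blk=10 s=0: MISS | VC [6]
  [5] addr=0x19 blk=6 s=0: VC-HIT | VC [10]
  [6] addr=0x18 blk=6 s=0: L1-HIT | VC [10]
  [7] addr=0x1a blk=6 s=0: L1-HIT | VC [10]
  [8] addr=0x18 blk=6 s=0: L1-HIT | VC [10]
  [9] addr=0x21 blk=8 s=0: MISS | VC [10, 6]
  [10] addr=0x2b blk=10 s=0: VC-HIT | VC [8, 6]
  [11] addr=0x18 blk=6 s=0: VC-HIT | VC [8, 10]
  [12] addr=0x29 blk=10 s=0: VC-HIT | VC [8, 6]
  [13] addr=0x28 blk=10 s=0: L1-HIT | VC [8, 6]
  [14] addr=0x1b blk=6 s=0: VC-HIT | VC [8, 10]
  [15] addr=0x1a blk=6 s=0: L1-HIT | VC [8, 10]

MISSES = 3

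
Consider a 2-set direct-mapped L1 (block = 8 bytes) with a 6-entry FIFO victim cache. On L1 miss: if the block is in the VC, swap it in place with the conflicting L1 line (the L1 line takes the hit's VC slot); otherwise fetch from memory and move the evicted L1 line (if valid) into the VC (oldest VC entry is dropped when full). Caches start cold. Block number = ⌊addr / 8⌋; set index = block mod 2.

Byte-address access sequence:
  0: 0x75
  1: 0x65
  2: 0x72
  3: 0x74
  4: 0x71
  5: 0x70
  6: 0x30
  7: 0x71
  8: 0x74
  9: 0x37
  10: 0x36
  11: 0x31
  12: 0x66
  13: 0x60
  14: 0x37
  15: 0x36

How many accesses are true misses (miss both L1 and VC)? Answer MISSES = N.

0: 0x75 (blk 14, set 0) → MISS  vc=[]
1: 0x65 (blk 12, set 0) → MISS  vc=[14]
2: 0x72 (blk 14, set 0) → VC-HIT  vc=[12]
3: 0x74 (blk 14, set 0) → L1-HIT  vc=[12]
4: 0x71 (blk 14, set 0) → L1-HIT  vc=[12]
5: 0x70 (blk 14, set 0) → L1-HIT  vc=[12]
6: 0x30 (blk 6, set 0) → MISS  vc=[12, 14]
7: 0x71 (blk 14, set 0) → VC-HIT  vc=[12, 6]
8: 0x74 (blk 14, set 0) → L1-HIT  vc=[12, 6]
9: 0x37 (blk 6, set 0) → VC-HIT  vc=[12, 14]
10: 0x36 (blk 6, set 0) → L1-HIT  vc=[12, 14]
11: 0x31 (blk 6, set 0) → L1-HIT  vc=[12, 14]
12: 0x66 (blk 12, set 0) → VC-HIT  vc=[6, 14]
13: 0x60 (blk 12, set 0) → L1-HIT  vc=[6, 14]
14: 0x37 (blk 6, set 0) → VC-HIT  vc=[12, 14]
15: 0x36 (blk 6, set 0) → L1-HIT  vc=[12, 14]

MISSES = 3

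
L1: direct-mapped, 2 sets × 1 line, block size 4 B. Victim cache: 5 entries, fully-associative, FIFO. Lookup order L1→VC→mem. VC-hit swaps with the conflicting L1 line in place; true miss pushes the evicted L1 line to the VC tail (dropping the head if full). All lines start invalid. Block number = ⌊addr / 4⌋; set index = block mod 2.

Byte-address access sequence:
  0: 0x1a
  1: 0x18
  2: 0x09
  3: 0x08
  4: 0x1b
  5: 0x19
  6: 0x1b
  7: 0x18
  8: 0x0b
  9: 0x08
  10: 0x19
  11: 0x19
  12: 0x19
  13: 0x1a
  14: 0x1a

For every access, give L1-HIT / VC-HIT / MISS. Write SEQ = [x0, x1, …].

SEQ = [MISS, L1-HIT, MISS, L1-HIT, VC-HIT, L1-HIT, L1-HIT, L1-HIT, VC-HIT, L1-HIT, VC-HIT, L1-HIT, L1-HIT, L1-HIT, L1-HIT]

#0 0x1a→b6/s0 MISS; vc=[]
#1 0x18→b6/s0 L1-HIT; vc=[]
#2 0x9→b2/s0 MISS; vc=[6]
#3 0x8→b2/s0 L1-HIT; vc=[6]
#4 0x1b→b6/s0 VC-HIT; vc=[2]
#5 0x19→b6/s0 L1-HIT; vc=[2]
#6 0x1b→b6/s0 L1-HIT; vc=[2]
#7 0x18→b6/s0 L1-HIT; vc=[2]
#8 0xb→b2/s0 VC-HIT; vc=[6]
#9 0x8→b2/s0 L1-HIT; vc=[6]
#10 0x19→b6/s0 VC-HIT; vc=[2]
#11 0x19→b6/s0 L1-HIT; vc=[2]
#12 0x19→b6/s0 L1-HIT; vc=[2]
#13 0x1a→b6/s0 L1-HIT; vc=[2]
#14 0x1a→b6/s0 L1-HIT; vc=[2]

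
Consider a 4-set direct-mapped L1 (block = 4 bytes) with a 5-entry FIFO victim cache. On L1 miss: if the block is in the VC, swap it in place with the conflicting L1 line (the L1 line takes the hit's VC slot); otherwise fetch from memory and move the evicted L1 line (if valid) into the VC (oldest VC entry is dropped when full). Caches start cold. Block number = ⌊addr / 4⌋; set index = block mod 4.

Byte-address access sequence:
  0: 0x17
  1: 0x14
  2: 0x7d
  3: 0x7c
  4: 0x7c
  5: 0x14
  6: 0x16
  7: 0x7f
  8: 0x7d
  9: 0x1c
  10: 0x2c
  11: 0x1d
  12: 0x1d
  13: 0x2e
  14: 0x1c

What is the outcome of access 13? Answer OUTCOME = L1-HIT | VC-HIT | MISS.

0: 0x17 (blk 5, set 1) → MISS  vc=[]
1: 0x14 (blk 5, set 1) → L1-HIT  vc=[]
2: 0x7d (blk 31, set 3) → MISS  vc=[]
3: 0x7c (blk 31, set 3) → L1-HIT  vc=[]
4: 0x7c (blk 31, set 3) → L1-HIT  vc=[]
5: 0x14 (blk 5, set 1) → L1-HIT  vc=[]
6: 0x16 (blk 5, set 1) → L1-HIT  vc=[]
7: 0x7f (blk 31, set 3) → L1-HIT  vc=[]
8: 0x7d (blk 31, set 3) → L1-HIT  vc=[]
9: 0x1c (blk 7, set 3) → MISS  vc=[31]
10: 0x2c (blk 11, set 3) → MISS  vc=[31, 7]
11: 0x1d (blk 7, set 3) → VC-HIT  vc=[31, 11]
12: 0x1d (blk 7, set 3) → L1-HIT  vc=[31, 11]
13: 0x2e (blk 11, set 3) → VC-HIT  vc=[31, 7]
14: 0x1c (blk 7, set 3) → VC-HIT  vc=[31, 11]

OUTCOME = VC-HIT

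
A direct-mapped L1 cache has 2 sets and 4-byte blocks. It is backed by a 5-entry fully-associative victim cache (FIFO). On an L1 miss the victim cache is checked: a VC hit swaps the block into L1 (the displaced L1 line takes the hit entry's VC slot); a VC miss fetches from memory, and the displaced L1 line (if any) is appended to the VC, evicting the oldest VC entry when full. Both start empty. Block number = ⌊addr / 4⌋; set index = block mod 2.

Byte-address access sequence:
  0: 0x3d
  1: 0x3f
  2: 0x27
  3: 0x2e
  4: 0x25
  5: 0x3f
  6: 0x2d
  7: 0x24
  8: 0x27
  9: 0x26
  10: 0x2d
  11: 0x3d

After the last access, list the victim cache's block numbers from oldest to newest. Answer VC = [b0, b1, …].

VC = [9, 11]

#0 0x3d→b15/s1 MISS; vc=[]
#1 0x3f→b15/s1 L1-HIT; vc=[]
#2 0x27→b9/s1 MISS; vc=[15]
#3 0x2e→b11/s1 MISS; vc=[15,9]
#4 0x25→b9/s1 VC-HIT; vc=[15,11]
#5 0x3f→b15/s1 VC-HIT; vc=[9,11]
#6 0x2d→b11/s1 VC-HIT; vc=[9,15]
#7 0x24→b9/s1 VC-HIT; vc=[11,15]
#8 0x27→b9/s1 L1-HIT; vc=[11,15]
#9 0x26→b9/s1 L1-HIT; vc=[11,15]
#10 0x2d→b11/s1 VC-HIT; vc=[9,15]
#11 0x3d→b15/s1 VC-HIT; vc=[9,11]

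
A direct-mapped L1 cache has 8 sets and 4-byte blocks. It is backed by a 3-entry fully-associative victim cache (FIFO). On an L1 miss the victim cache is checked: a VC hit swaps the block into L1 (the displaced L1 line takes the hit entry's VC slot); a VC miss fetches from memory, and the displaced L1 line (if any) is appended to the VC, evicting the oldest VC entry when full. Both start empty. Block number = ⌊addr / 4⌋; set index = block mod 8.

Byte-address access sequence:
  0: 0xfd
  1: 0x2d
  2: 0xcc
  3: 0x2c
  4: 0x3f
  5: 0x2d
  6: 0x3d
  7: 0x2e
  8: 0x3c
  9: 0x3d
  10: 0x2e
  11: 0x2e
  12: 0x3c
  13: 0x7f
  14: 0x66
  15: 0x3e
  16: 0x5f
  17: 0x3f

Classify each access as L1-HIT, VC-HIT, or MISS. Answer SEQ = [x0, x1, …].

0: 0xfd (blk 63, set 7) → MISS  vc=[]
1: 0x2d (blk 11, set 3) → MISS  vc=[]
2: 0xcc (blk 51, set 3) → MISS  vc=[11]
3: 0x2c (blk 11, set 3) → VC-HIT  vc=[51]
4: 0x3f (blk 15, set 7) → MISS  vc=[51, 63]
5: 0x2d (blk 11, set 3) → L1-HIT  vc=[51, 63]
6: 0x3d (blk 15, set 7) → L1-HIT  vc=[51, 63]
7: 0x2e (blk 11, set 3) → L1-HIT  vc=[51, 63]
8: 0x3c (blk 15, set 7) → L1-HIT  vc=[51, 63]
9: 0x3d (blk 15, set 7) → L1-HIT  vc=[51, 63]
10: 0x2e (blk 11, set 3) → L1-HIT  vc=[51, 63]
11: 0x2e (blk 11, set 3) → L1-HIT  vc=[51, 63]
12: 0x3c (blk 15, set 7) → L1-HIT  vc=[51, 63]
13: 0x7f (blk 31, set 7) → MISS  vc=[51, 63, 15]
14: 0x66 (blk 25, set 1) → MISS  vc=[51, 63, 15]
15: 0x3e (blk 15, set 7) → VC-HIT  vc=[51, 63, 31]
16: 0x5f (blk 23, set 7) → MISS  vc=[63, 31, 15]
17: 0x3f (blk 15, set 7) → VC-HIT  vc=[63, 31, 23]

SEQ = [MISS, MISS, MISS, VC-HIT, MISS, L1-HIT, L1-HIT, L1-HIT, L1-HIT, L1-HIT, L1-HIT, L1-HIT, L1-HIT, MISS, MISS, VC-HIT, MISS, VC-HIT]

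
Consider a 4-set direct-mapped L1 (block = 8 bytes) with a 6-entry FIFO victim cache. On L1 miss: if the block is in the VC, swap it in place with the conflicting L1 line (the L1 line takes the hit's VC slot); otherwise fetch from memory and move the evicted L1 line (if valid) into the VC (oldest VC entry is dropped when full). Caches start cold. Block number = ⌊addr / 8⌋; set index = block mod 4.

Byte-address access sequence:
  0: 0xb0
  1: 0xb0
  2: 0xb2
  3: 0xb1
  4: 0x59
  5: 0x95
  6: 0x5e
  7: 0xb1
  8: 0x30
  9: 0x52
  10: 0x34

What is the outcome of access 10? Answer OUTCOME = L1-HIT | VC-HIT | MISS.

0: 0xb0 (blk 22, set 2) → MISS  vc=[]
1: 0xb0 (blk 22, set 2) → L1-HIT  vc=[]
2: 0xb2 (blk 22, set 2) → L1-HIT  vc=[]
3: 0xb1 (blk 22, set 2) → L1-HIT  vc=[]
4: 0x59 (blk 11, set 3) → MISS  vc=[]
5: 0x95 (blk 18, set 2) → MISS  vc=[22]
6: 0x5e (blk 11, set 3) → L1-HIT  vc=[22]
7: 0xb1 (blk 22, set 2) → VC-HIT  vc=[18]
8: 0x30 (blk 6, set 2) → MISS  vc=[18, 22]
9: 0x52 (blk 10, set 2) → MISS  vc=[18, 22, 6]
10: 0x34 (blk 6, set 2) → VC-HIT  vc=[18, 22, 10]

OUTCOME = VC-HIT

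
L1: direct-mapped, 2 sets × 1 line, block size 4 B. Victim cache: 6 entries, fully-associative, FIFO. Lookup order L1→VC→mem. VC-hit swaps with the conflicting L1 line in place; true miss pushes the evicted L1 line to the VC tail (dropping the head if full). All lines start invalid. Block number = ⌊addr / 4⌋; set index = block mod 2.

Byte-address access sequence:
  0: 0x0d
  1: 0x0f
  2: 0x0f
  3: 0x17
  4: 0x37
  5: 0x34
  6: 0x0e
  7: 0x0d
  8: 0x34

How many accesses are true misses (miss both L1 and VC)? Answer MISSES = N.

0: 0xd (blk 3, set 1) → MISS  vc=[]
1: 0xf (blk 3, set 1) → L1-HIT  vc=[]
2: 0xf (blk 3, set 1) → L1-HIT  vc=[]
3: 0x17 (blk 5, set 1) → MISS  vc=[3]
4: 0x37 (blk 13, set 1) → MISS  vc=[3, 5]
5: 0x34 (blk 13, set 1) → L1-HIT  vc=[3, 5]
6: 0xe (blk 3, set 1) → VC-HIT  vc=[13, 5]
7: 0xd (blk 3, set 1) → L1-HIT  vc=[13, 5]
8: 0x34 (blk 13, set 1) → VC-HIT  vc=[3, 5]

MISSES = 3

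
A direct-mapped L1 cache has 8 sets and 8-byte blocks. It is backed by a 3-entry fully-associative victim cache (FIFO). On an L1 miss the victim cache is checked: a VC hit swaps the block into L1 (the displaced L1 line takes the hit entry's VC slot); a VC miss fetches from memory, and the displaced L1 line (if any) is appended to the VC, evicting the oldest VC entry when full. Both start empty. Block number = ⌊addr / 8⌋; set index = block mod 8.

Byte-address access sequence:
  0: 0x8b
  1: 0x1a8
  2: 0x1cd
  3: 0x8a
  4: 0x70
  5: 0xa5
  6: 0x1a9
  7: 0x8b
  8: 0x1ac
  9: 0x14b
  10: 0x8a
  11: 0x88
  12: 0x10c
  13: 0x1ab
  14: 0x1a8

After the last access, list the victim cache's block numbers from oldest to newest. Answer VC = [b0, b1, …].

0: 0x8b (blk 17, set 1) → MISS  vc=[]
1: 0x1a8 (blk 53, set 5) → MISS  vc=[]
2: 0x1cd (blk 57, set 1) → MISS  vc=[17]
3: 0x8a (blk 17, set 1) → VC-HIT  vc=[57]
4: 0x70 (blk 14, set 6) → MISS  vc=[57]
5: 0xa5 (blk 20, set 4) → MISS  vc=[57]
6: 0x1a9 (blk 53, set 5) → L1-HIT  vc=[57]
7: 0x8b (blk 17, set 1) → L1-HIT  vc=[57]
8: 0x1ac (blk 53, set 5) → L1-HIT  vc=[57]
9: 0x14b (blk 41, set 1) → MISS  vc=[57, 17]
10: 0x8a (blk 17, set 1) → VC-HIT  vc=[57, 41]
11: 0x88 (blk 17, set 1) → L1-HIT  vc=[57, 41]
12: 0x10c (blk 33, set 1) → MISS  vc=[57, 41, 17]
13: 0x1ab (blk 53, set 5) → L1-HIT  vc=[57, 41, 17]
14: 0x1a8 (blk 53, set 5) → L1-HIT  vc=[57, 41, 17]

VC = [57, 41, 17]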